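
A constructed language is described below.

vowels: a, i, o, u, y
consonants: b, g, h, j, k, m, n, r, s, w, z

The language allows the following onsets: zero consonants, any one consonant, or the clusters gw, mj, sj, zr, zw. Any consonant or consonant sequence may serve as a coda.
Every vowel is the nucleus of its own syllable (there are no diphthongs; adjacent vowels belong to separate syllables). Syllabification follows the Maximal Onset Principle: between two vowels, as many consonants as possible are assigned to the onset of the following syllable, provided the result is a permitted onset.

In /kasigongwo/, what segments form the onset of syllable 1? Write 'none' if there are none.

k

The vowels are a, i, o, o — 4 nuclei, so 4 syllables.
Between /a/ (V1) and /i/ (V2): just /s/ — single C goes to the following onset.
Between /i/ (V2) and /o/ (V3): /g/ → onset of the next syllable (single consonants are always licit onsets).
Between /o/ (V3) and /o/ (V4): /ngw/ — longest licit onset from the right is /gw/, leaving /n/ as coda.
Result: ka.si.gon.gwo.
Syllable 1 is /ka/: onset /k/, nucleus /a/, coda ∅.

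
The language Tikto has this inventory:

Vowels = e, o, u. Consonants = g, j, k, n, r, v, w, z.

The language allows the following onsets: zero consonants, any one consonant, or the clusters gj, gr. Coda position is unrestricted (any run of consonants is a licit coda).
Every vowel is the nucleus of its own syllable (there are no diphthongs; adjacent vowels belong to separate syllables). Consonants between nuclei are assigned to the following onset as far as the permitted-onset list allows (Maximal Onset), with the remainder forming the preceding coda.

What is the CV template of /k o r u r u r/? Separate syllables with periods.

CV.CV.CVC

Vowels present: o, u, u; each is a nucleus, giving 3 syllables.
σ1/σ2 boundary: just /r/ — single C goes to the following onset.
σ2/σ3 boundary: /r/ → onset of the next syllable (single consonants are always licit onsets).
Putting it together: ko.ru.rur.
Mapping each syllable to C/V: /ko/ → CV, /ru/ → CV, /rur/ → CVC.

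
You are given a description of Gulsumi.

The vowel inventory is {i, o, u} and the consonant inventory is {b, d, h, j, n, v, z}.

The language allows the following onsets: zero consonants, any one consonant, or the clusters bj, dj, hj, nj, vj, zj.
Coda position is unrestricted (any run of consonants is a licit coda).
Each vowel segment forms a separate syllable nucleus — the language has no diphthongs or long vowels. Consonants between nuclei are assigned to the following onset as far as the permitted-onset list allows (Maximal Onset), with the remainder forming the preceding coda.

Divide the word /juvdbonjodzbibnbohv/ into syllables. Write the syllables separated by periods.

The vowels are u, o, o, i, o — 5 nuclei, so 5 syllables.
/u…o/ gap (V1→V2): cluster /vdb/ — the longest permitted-onset suffix is /b/; onset = /b/, preceding coda = /vd/.
/o…o/ gap (V2→V3): cluster /nj/ — /nj/ is itself a permitted onset, so the whole cluster goes right; preceding coda = ∅.
/o…i/ gap (V3→V4): /dzb/ splits as /dz/ + /b/ (/b/ is the longest suffix that is a licit onset).
/i…o/ gap (V4→V5): /bnb/; trying suffixes from longest down, /b/ is the first permitted one, so coda /bn/ | onset /b/.

juvd.bo.njodz.bibn.bohv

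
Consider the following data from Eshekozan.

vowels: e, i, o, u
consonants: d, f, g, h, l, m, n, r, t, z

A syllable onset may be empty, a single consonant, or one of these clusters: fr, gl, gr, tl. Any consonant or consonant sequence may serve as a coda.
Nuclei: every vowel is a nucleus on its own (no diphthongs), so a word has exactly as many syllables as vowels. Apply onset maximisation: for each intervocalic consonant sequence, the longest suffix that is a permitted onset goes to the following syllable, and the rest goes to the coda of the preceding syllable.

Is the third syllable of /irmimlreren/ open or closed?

Nuclei (vowels): i, i, e, e → 4 syllables.
V1 /i/ – V2 /i/: /rm/ — longest licit onset from the right is /m/, leaving /r/ as coda.
V2 /i/ – V3 /e/: /mlr/ splits as /ml/ + /r/ (/r/ is the longest suffix that is a licit onset).
V3 /e/ – V4 /e/: /r/ is a single consonant, so it becomes the next onset.
Syllabification: ir.miml.re.ren.
Syllable 3 is /re/; it ends in its nucleus with no coda, so it is open.

open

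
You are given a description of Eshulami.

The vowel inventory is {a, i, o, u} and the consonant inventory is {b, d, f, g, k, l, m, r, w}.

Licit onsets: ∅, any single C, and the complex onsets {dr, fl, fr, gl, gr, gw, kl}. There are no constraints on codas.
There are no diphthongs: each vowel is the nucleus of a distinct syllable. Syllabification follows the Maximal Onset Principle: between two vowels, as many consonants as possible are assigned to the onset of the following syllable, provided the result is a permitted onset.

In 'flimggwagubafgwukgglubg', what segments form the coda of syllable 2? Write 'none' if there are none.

Nuclei (vowels): i, a, u, a, u, u → 6 syllables.
V1 /i/ – V2 /a/: /mggw/; trying suffixes from longest down, /gw/ is the first permitted one, so coda /mg/ | onset /gw/.
V2 /a/ – V3 /u/: just /g/ — single C goes to the following onset.
V3 /u/ – V4 /a/: /b/ → onset of the next syllable (single consonants are always licit onsets).
V4 /a/ – V5 /u/: /fgw/; trying suffixes from longest down, /gw/ is the first permitted one, so coda /f/ | onset /gw/.
V5 /u/ – V6 /u/: /kggl/ splits as /kg/ + /gl/ (/gl/ is the longest suffix that is a licit onset).
Result: flimg.gwa.gu.baf.gwukg.glubg.
Syllable 2 is /gwa/: onset /gw/, nucleus /a/, coda ∅.

none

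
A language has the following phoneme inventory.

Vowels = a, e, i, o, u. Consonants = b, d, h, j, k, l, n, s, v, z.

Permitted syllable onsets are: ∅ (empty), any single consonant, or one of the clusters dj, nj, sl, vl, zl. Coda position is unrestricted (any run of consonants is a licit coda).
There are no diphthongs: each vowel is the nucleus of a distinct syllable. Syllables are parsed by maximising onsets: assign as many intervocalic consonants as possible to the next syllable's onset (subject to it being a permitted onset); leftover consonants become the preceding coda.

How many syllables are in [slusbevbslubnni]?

Vowels present: u, e, u, i; each is a nucleus, giving 4 syllables.

4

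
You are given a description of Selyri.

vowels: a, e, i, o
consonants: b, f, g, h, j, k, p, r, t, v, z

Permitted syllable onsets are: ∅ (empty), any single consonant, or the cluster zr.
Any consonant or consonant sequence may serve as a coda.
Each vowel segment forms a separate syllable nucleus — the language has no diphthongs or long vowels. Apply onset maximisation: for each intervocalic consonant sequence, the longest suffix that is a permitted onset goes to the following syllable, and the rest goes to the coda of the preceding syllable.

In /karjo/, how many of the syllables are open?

1

Nuclei (vowels): a, o → 2 syllables.
V1 /a/ – V2 /o/: /rj/ — longest licit onset from the right is /j/, leaving /r/ as coda.
Syllabification: kar.jo.
Classifying each syllable: /kar/ (closed), /jo/ (open).
Open syllables: 1.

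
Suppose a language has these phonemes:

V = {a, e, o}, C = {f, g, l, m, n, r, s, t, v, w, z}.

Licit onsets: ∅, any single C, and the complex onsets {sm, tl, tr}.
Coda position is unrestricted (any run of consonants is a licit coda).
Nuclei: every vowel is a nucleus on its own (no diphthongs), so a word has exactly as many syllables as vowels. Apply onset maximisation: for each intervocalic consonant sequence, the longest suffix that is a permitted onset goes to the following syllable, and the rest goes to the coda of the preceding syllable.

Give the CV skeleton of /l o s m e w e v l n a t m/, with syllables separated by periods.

CV.CCV.CVCC.CVCC

Nuclei (vowels): o, e, e, a → 4 syllables.
σ1/σ2 boundary: /sm/ is a licit onset in full, so it all attaches to the next syllable.
σ2/σ3 boundary: /w/ → onset of the next syllable (single consonants are always licit onsets).
σ3/σ4 boundary: cluster /vln/ — the longest permitted-onset suffix is /n/; onset = /n/, preceding coda = /vl/.
Putting it together: lo.sme.wevl.natm.
Mapping each syllable to C/V: /lo/ → CV, /sme/ → CCV, /wevl/ → CVCC, /natm/ → CVCC.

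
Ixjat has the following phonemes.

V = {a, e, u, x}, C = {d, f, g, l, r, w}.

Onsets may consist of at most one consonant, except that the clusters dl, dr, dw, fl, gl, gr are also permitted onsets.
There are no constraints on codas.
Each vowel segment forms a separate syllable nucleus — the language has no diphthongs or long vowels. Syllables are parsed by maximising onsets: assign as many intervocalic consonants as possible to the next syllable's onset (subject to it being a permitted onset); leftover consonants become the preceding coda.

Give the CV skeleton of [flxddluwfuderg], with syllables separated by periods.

CCVC.CCVC.CV.CVCC

The vowels are x, u, u, e — 4 nuclei, so 4 syllables.
σ1/σ2 boundary: /ddl/; trying suffixes from longest down, /dl/ is the first permitted one, so coda /d/ | onset /dl/.
σ2/σ3 boundary: /wf/; trying suffixes from longest down, /f/ is the first permitted one, so coda /w/ | onset /f/.
σ3/σ4 boundary: just /d/ — single C goes to the following onset.
Result: flxd.dluw.fu.derg.
Mapping each syllable to C/V: /flxd/ → CCVC, /dluw/ → CCVC, /fu/ → CV, /derg/ → CVCC.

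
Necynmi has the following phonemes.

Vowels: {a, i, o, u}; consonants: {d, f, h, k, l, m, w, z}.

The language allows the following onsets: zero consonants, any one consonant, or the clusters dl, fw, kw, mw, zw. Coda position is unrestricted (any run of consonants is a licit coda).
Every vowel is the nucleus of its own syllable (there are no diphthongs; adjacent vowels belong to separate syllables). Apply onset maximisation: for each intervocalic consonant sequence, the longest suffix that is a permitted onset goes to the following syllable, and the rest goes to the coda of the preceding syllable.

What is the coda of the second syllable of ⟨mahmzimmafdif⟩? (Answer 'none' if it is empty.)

The vowels are a, i, a, i — 4 nuclei, so 4 syllables.
σ1/σ2 boundary: /hmz/ — longest licit onset from the right is /z/, leaving /hm/ as coda.
σ2/σ3 boundary: /mm/ — longest licit onset from the right is /m/, leaving /m/ as coda.
σ3/σ4 boundary: /fd/; trying suffixes from longest down, /d/ is the first permitted one, so coda /f/ | onset /d/.
So the parse is mahm.zim.maf.dif.
Syllable 2 is /zim/: onset /z/, nucleus /i/, coda /m/.

m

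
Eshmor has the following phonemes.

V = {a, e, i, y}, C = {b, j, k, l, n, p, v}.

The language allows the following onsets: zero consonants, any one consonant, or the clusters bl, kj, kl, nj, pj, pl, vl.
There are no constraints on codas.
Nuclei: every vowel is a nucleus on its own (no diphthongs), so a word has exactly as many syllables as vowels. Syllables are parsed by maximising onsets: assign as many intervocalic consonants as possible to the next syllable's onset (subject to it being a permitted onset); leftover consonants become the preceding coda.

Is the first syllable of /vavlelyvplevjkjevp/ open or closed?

Vowels present: a, e, y, e, e; each is a nucleus, giving 5 syllables.
Between /a/ (V1) and /e/ (V2): cluster /vl/ — /vl/ is itself a permitted onset, so the whole cluster goes right; preceding coda = ∅.
Between /e/ (V2) and /y/ (V3): /l/ is a single consonant, so it becomes the next onset.
Between /y/ (V3) and /e/ (V4): /vpl/ splits as /v/ + /pl/ (/pl/ is the longest suffix that is a licit onset).
Between /e/ (V4) and /e/ (V5): /vjkj/ splits as /vj/ + /kj/ (/kj/ is the longest suffix that is a licit onset).
So the parse is va.vle.lyv.plevj.kjevp.
Syllable 1 is /va/; it ends in its nucleus with no coda, so it is open.

open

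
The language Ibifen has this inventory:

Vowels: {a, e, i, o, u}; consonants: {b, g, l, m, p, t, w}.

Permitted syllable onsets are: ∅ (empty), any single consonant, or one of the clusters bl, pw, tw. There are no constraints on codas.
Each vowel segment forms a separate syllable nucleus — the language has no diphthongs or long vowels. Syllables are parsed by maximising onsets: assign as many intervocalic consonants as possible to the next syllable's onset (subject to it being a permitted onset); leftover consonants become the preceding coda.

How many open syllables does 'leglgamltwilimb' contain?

1

The vowels are e, a, i, i — 4 nuclei, so 4 syllables.
/e…a/ gap (V1→V2): /glg/; trying suffixes from longest down, /g/ is the first permitted one, so coda /gl/ | onset /g/.
/a…i/ gap (V2→V3): cluster /mltw/ — the longest permitted-onset suffix is /tw/; onset = /tw/, preceding coda = /ml/.
/i…i/ gap (V3→V4): /l/ is a single consonant, so it becomes the next onset.
Result: legl.gaml.twi.limb.
Classifying each syllable: /legl/ (closed), /gaml/ (closed), /twi/ (open), /limb/ (closed).
Open syllables: 1.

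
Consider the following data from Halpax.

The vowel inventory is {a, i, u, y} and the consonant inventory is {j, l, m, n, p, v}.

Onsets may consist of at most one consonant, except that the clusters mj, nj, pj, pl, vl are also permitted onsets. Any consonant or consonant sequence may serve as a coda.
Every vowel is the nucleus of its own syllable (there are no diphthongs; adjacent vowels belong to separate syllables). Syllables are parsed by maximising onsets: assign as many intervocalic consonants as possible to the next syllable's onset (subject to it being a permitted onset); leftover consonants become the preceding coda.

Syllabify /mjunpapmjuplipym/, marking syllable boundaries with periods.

mjun.pap.mju.pli.pym

The vowels are u, a, u, i, y — 5 nuclei, so 5 syllables.
σ1/σ2 boundary: /np/ — longest licit onset from the right is /p/, leaving /n/ as coda.
σ2/σ3 boundary: /pmj/ splits as /p/ + /mj/ (/mj/ is the longest suffix that is a licit onset).
σ3/σ4 boundary: /pl/ — entire cluster is a permitted onset → onset /pl/, coda ∅.
σ4/σ5 boundary: just /p/ — single C goes to the following onset.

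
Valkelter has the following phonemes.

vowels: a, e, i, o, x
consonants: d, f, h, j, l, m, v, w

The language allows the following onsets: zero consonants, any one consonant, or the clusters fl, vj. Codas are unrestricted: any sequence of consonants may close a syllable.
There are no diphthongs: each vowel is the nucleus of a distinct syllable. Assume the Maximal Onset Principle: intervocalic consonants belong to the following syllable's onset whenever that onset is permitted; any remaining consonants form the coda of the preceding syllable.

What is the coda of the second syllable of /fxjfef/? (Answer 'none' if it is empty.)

f

The vowels are x, e — 2 nuclei, so 2 syllables.
σ1/σ2 boundary: /jf/ — longest licit onset from the right is /f/, leaving /j/ as coda.
Putting it together: fxj.fef.
Syllable 2 is /fef/: onset /f/, nucleus /e/, coda /f/.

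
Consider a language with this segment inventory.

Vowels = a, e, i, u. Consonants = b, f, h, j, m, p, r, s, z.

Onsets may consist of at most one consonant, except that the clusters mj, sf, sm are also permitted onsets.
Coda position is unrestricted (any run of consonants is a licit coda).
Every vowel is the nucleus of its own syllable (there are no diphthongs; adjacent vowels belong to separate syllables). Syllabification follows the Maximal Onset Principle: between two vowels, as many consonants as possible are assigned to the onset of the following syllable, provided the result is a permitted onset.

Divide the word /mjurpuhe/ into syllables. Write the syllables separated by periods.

mjur.pu.he

Nuclei (vowels): u, u, e → 3 syllables.
V1 /u/ – V2 /u/: /rp/; trying suffixes from longest down, /p/ is the first permitted one, so coda /r/ | onset /p/.
V2 /u/ – V3 /e/: /h/ → onset of the next syllable (single consonants are always licit onsets).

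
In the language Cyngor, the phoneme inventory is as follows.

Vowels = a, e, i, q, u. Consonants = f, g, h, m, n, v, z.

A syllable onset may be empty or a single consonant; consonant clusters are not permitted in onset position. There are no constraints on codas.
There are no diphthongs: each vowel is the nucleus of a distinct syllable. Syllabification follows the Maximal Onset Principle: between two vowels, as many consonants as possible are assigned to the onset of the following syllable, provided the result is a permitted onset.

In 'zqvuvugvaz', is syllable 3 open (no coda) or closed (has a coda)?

Vowels present: q, u, u, a; each is a nucleus, giving 4 syllables.
σ1/σ2 boundary: just /v/ — single C goes to the following onset.
σ2/σ3 boundary: /v/ is a single consonant, so it becomes the next onset.
σ3/σ4 boundary: cluster /gv/ — the longest permitted-onset suffix is /v/; onset = /v/, preceding coda = /g/.
Putting it together: zq.vu.vug.vaz.
Syllable 3 is /vug/ with coda /g/, so it is closed.

closed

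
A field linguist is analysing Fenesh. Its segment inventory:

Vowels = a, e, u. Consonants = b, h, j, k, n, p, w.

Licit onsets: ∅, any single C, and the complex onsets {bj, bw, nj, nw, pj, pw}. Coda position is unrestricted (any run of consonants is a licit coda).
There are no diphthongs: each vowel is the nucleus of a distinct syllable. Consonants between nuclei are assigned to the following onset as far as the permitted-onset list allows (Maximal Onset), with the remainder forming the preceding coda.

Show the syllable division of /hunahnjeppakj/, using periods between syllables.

The vowels are u, a, e, a — 4 nuclei, so 4 syllables.
σ1/σ2 boundary: just /n/ — single C goes to the following onset.
σ2/σ3 boundary: /hnj/ splits as /h/ + /nj/ (/nj/ is the longest suffix that is a licit onset).
σ3/σ4 boundary: /pp/ — longest licit onset from the right is /p/, leaving /p/ as coda.

hu.nah.njep.pakj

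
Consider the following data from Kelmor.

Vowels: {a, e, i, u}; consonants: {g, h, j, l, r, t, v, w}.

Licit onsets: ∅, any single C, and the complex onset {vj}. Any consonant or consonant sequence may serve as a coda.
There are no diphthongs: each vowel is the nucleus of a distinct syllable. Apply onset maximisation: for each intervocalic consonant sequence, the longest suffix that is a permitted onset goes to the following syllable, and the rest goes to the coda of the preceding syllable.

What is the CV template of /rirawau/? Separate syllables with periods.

The vowels are i, a, a, u — 4 nuclei, so 4 syllables.
/i…a/ gap (V1→V2): /r/ is a single consonant, so it becomes the next onset.
/a…a/ gap (V2→V3): just /w/ — single C goes to the following onset.
/a…u/ gap (V3→V4): hiatus — the boundary sits between the two vowels.
So the parse is ri.ra.wa.u.
Mapping each syllable to C/V: /ri/ → CV, /ra/ → CV, /wa/ → CV, /u/ → V.

CV.CV.CV.V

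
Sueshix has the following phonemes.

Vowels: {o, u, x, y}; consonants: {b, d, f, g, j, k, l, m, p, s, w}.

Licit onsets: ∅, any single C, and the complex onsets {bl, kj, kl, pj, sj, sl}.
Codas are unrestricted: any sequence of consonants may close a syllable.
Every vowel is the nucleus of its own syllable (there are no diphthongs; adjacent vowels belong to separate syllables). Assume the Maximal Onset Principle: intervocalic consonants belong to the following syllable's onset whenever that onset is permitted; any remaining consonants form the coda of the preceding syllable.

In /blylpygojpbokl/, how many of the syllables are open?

1

Nuclei (vowels): y, y, o, o → 4 syllables.
σ1/σ2 boundary: /lp/ — longest licit onset from the right is /p/, leaving /l/ as coda.
σ2/σ3 boundary: /g/ → onset of the next syllable (single consonants are always licit onsets).
σ3/σ4 boundary: cluster /jpb/ — the longest permitted-onset suffix is /b/; onset = /b/, preceding coda = /jp/.
Syllabification: blyl.py.gojp.bokl.
Classifying each syllable: /blyl/ (closed), /py/ (open), /gojp/ (closed), /bokl/ (closed).
Open syllables: 1.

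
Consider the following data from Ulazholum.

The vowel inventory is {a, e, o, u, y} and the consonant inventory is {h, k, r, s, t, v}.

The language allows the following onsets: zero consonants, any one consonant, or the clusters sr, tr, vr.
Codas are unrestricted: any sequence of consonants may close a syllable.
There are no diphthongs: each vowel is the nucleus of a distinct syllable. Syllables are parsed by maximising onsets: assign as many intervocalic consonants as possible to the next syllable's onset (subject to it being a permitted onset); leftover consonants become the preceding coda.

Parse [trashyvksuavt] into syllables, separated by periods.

tras.hyvk.su.avt

The vowels are a, y, u, a — 4 nuclei, so 4 syllables.
Between /a/ (V1) and /y/ (V2): /sh/ — longest licit onset from the right is /h/, leaving /s/ as coda.
Between /y/ (V2) and /u/ (V3): /vks/ — longest licit onset from the right is /s/, leaving /vk/ as coda.
Between /u/ (V3) and /a/ (V4): no consonants, so the boundary falls immediately after /u/.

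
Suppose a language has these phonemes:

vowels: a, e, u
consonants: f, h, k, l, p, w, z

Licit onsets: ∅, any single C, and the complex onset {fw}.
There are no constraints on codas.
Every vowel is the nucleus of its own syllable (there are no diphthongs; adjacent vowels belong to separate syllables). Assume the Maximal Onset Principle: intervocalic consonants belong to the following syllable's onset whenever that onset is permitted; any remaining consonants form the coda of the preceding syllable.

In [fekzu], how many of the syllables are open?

Nuclei (vowels): e, u → 2 syllables.
V1 /e/ – V2 /u/: /kz/; trying suffixes from longest down, /z/ is the first permitted one, so coda /k/ | onset /z/.
Syllabification: fek.zu.
Classifying each syllable: /fek/ (closed), /zu/ (open).
Open syllables: 1.

1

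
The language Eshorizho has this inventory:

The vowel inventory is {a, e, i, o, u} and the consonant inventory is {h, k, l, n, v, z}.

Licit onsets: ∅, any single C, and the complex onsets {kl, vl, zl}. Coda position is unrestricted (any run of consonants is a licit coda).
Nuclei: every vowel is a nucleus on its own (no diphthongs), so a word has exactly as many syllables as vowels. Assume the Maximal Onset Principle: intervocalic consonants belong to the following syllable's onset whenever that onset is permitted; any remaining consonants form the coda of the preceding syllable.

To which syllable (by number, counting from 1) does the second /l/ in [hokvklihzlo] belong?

3

Vowels present: o, i, o; each is a nucleus, giving 3 syllables.
/o…i/ gap (V1→V2): cluster /kvkl/ — the longest permitted-onset suffix is /kl/; onset = /kl/, preceding coda = /kv/.
/i…o/ gap (V2→V3): /hzl/ splits as /h/ + /zl/ (/zl/ is the longest suffix that is a licit onset).
Result: hokv.klih.zlo.
The second /l/ is in the onset of syllable 3 (/zlo/).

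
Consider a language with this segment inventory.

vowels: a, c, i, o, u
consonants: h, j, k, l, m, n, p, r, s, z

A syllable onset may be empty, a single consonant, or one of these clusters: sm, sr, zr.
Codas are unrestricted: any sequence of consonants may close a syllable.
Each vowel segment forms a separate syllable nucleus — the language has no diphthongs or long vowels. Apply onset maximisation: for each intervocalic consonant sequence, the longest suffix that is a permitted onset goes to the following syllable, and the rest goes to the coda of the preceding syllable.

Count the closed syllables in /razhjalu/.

1

The vowels are a, a, u — 3 nuclei, so 3 syllables.
V1 /a/ – V2 /a/: cluster /zhj/ — the longest permitted-onset suffix is /j/; onset = /j/, preceding coda = /zh/.
V2 /a/ – V3 /u/: /l/ is a single consonant, so it becomes the next onset.
Putting it together: razh.ja.lu.
Classifying each syllable: /razh/ (closed), /ja/ (open), /lu/ (open).
Closed syllables: 1.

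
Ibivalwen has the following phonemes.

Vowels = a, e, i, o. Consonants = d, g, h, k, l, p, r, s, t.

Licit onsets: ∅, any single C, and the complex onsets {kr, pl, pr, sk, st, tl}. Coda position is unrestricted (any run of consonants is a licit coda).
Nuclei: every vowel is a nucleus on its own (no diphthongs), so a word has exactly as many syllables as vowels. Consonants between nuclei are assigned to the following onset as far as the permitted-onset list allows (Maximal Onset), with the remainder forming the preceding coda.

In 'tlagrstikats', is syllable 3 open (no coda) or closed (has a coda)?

closed

Vowels present: a, i, a; each is a nucleus, giving 3 syllables.
/a…i/ gap (V1→V2): /grst/ splits as /gr/ + /st/ (/st/ is the longest suffix that is a licit onset).
/i…a/ gap (V2→V3): just /k/ — single C goes to the following onset.
So the parse is tlagr.sti.kats.
Syllable 3 is /kats/ with coda /ts/, so it is closed.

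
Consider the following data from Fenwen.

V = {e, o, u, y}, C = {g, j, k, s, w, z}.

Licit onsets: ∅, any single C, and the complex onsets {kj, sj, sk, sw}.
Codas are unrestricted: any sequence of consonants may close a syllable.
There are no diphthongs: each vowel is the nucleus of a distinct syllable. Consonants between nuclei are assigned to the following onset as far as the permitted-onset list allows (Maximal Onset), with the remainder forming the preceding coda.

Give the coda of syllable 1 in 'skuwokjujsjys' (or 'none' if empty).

none

The vowels are u, o, u, y — 4 nuclei, so 4 syllables.
σ1/σ2 boundary: /w/ → onset of the next syllable (single consonants are always licit onsets).
σ2/σ3 boundary: /kj/ is a licit onset in full, so it all attaches to the next syllable.
σ3/σ4 boundary: cluster /jsj/ — the longest permitted-onset suffix is /sj/; onset = /sj/, preceding coda = /j/.
Syllabification: sku.wo.kjuj.sjys.
Syllable 1 is /sku/: onset /sk/, nucleus /u/, coda ∅.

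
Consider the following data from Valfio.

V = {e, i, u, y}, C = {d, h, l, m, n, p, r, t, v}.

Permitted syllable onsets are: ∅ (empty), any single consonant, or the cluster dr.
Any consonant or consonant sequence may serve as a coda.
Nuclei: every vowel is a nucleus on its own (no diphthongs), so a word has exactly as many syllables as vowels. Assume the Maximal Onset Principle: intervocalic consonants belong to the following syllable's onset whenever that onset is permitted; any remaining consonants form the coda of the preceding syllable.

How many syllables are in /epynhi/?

3

Nuclei (vowels): e, y, i → 3 syllables.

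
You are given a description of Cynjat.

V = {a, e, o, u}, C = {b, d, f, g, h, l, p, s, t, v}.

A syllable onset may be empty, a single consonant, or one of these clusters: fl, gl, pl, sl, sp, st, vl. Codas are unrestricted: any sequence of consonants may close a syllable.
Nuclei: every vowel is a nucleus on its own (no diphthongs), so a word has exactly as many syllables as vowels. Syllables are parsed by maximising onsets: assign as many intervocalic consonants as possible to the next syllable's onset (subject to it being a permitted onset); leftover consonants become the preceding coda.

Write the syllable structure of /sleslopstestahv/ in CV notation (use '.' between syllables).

The vowels are e, o, e, a — 4 nuclei, so 4 syllables.
σ1/σ2 boundary: /sl/ is a licit onset in full, so it all attaches to the next syllable.
σ2/σ3 boundary: /pst/; trying suffixes from longest down, /st/ is the first permitted one, so coda /p/ | onset /st/.
σ3/σ4 boundary: /st/ — entire cluster is a permitted onset → onset /st/, coda ∅.
So the parse is sle.slop.ste.stahv.
Mapping each syllable to C/V: /sle/ → CCV, /slop/ → CCVC, /ste/ → CCV, /stahv/ → CCVCC.

CCV.CCVC.CCV.CCVCC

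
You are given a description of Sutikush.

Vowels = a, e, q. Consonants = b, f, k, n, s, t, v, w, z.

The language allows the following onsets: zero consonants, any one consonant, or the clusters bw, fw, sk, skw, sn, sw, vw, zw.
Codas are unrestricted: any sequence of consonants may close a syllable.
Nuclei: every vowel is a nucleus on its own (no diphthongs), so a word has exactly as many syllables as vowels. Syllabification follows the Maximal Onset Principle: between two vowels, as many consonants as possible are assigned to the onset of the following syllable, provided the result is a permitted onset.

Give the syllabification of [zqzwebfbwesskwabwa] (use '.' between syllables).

zq.zwebf.bwes.skwa.bwa

Nuclei (vowels): q, e, e, a, a → 5 syllables.
σ1/σ2 boundary: /zw/ — entire cluster is a permitted onset → onset /zw/, coda ∅.
σ2/σ3 boundary: /bfbw/; trying suffixes from longest down, /bw/ is the first permitted one, so coda /bf/ | onset /bw/.
σ3/σ4 boundary: /sskw/; trying suffixes from longest down, /skw/ is the first permitted one, so coda /s/ | onset /skw/.
σ4/σ5 boundary: cluster /bw/ — /bw/ is itself a permitted onset, so the whole cluster goes right; preceding coda = ∅.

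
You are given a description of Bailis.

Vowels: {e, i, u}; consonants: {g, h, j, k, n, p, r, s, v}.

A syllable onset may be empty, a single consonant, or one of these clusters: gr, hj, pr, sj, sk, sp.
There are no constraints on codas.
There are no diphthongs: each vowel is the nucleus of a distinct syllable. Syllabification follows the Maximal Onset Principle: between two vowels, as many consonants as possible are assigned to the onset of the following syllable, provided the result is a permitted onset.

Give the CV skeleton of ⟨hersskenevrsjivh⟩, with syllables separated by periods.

CVCC.CCV.CVCC.CCVCC

The vowels are e, e, e, i — 4 nuclei, so 4 syllables.
σ1/σ2 boundary: /rssk/ splits as /rs/ + /sk/ (/sk/ is the longest suffix that is a licit onset).
σ2/σ3 boundary: /n/ → onset of the next syllable (single consonants are always licit onsets).
σ3/σ4 boundary: /vrsj/ — longest licit onset from the right is /sj/, leaving /vr/ as coda.
Syllabification: hers.ske.nevr.sjivh.
Mapping each syllable to C/V: /hers/ → CVCC, /ske/ → CCV, /nevr/ → CVCC, /sjivh/ → CCVCC.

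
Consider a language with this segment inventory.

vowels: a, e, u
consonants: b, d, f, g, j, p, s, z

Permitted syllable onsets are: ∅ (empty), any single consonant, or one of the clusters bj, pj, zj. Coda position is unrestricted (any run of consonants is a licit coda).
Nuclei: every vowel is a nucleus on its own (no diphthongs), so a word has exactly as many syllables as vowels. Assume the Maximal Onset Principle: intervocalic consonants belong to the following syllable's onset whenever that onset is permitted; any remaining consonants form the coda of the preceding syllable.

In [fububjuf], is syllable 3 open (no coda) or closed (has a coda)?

closed

The vowels are u, u, u — 3 nuclei, so 3 syllables.
V1 /u/ – V2 /u/: /b/ is a single consonant, so it becomes the next onset.
V2 /u/ – V3 /u/: cluster /bj/ — /bj/ is itself a permitted onset, so the whole cluster goes right; preceding coda = ∅.
So the parse is fu.bu.bjuf.
Syllable 3 is /bjuf/ with coda /f/, so it is closed.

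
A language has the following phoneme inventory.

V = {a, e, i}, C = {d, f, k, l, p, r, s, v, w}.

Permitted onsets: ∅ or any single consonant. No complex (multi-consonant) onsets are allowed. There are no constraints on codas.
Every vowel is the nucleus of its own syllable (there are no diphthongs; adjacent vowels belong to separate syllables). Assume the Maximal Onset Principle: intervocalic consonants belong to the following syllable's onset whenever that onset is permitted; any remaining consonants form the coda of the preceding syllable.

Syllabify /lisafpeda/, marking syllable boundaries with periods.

li.saf.pe.da

The vowels are i, a, e, a — 4 nuclei, so 4 syllables.
Between /i/ (V1) and /a/ (V2): /s/ → onset of the next syllable (single consonants are always licit onsets).
Between /a/ (V2) and /e/ (V3): cluster /fp/ — the longest permitted-onset suffix is /p/; onset = /p/, preceding coda = /f/.
Between /e/ (V3) and /a/ (V4): /d/ → onset of the next syllable (single consonants are always licit onsets).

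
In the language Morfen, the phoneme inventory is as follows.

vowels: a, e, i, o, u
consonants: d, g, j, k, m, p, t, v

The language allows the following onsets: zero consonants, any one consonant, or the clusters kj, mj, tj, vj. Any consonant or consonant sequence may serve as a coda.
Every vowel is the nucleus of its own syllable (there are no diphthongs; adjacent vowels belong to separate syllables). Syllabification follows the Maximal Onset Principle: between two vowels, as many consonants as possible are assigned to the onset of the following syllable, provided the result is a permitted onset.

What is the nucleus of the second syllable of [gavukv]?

Nuclei (vowels): a, u → 2 syllables.
The second nucleus (vowel 2 from the left) is /u/.

u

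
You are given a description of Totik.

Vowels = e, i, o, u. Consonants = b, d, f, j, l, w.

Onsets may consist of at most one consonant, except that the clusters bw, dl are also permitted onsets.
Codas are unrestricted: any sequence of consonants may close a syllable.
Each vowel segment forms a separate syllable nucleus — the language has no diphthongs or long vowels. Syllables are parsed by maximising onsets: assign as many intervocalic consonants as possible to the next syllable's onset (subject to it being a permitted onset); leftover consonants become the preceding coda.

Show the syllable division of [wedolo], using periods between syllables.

Vowels present: e, o, o; each is a nucleus, giving 3 syllables.
V1 /e/ – V2 /o/: /d/ is a single consonant, so it becomes the next onset.
V2 /o/ – V3 /o/: /l/ → onset of the next syllable (single consonants are always licit onsets).

we.do.lo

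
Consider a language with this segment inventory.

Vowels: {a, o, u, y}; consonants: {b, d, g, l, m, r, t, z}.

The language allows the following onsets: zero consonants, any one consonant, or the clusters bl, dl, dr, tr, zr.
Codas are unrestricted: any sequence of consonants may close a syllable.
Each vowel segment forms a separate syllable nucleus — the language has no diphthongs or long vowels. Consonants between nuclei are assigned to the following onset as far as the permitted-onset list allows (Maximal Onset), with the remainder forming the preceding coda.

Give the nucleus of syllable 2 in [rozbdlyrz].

y

The vowels are o, y — 2 nuclei, so 2 syllables.
The second nucleus (vowel 2 from the left) is /y/.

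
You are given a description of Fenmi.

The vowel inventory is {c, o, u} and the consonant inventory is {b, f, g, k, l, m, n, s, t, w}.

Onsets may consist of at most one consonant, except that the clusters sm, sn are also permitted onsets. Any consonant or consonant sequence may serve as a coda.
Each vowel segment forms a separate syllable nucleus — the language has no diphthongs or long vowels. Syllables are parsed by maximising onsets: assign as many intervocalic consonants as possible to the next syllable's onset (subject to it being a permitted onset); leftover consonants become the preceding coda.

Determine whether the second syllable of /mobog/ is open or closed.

closed

Vowels present: o, o; each is a nucleus, giving 2 syllables.
Between /o/ (V1) and /o/ (V2): /b/ is a single consonant, so it becomes the next onset.
Syllabification: mo.bog.
Syllable 2 is /bog/ with coda /g/, so it is closed.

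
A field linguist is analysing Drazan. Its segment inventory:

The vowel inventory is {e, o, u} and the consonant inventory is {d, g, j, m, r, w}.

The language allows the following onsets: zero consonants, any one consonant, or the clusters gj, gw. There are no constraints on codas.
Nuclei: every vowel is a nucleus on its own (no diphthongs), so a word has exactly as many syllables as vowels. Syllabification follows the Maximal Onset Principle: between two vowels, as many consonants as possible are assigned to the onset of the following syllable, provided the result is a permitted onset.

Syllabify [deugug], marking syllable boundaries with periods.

de.u.gug

Vowels present: e, u, u; each is a nucleus, giving 3 syllables.
V1 /e/ – V2 /u/: no consonants, so the boundary falls immediately after /e/.
V2 /u/ – V3 /u/: /g/ is a single consonant, so it becomes the next onset.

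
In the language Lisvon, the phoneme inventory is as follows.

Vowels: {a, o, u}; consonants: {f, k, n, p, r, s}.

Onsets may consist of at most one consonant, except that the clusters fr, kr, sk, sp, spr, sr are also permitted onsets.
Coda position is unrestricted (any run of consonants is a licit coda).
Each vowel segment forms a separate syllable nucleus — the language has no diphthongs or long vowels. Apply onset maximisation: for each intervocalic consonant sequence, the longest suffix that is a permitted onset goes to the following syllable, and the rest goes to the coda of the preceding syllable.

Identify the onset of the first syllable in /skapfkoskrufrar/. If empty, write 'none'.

Vowels present: a, o, u, a; each is a nucleus, giving 4 syllables.
/a…o/ gap (V1→V2): /pfk/ — longest licit onset from the right is /k/, leaving /pf/ as coda.
/o…u/ gap (V2→V3): /skr/ — longest licit onset from the right is /kr/, leaving /s/ as coda.
/u…a/ gap (V3→V4): /fr/ is a licit onset in full, so it all attaches to the next syllable.
Result: skapf.kos.kru.frar.
Syllable 1 is /skapf/: onset /sk/, nucleus /a/, coda /pf/.

sk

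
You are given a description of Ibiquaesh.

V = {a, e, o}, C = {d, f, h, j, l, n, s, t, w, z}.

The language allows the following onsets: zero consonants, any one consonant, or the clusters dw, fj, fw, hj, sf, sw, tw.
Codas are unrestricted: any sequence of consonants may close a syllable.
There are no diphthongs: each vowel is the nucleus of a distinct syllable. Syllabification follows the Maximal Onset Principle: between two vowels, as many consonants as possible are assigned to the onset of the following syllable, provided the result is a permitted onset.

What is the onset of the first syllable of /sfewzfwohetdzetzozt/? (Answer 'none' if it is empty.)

The vowels are e, o, e, e, o — 5 nuclei, so 5 syllables.
σ1/σ2 boundary: cluster /wzfw/ — the longest permitted-onset suffix is /fw/; onset = /fw/, preceding coda = /wz/.
σ2/σ3 boundary: just /h/ — single C goes to the following onset.
σ3/σ4 boundary: /tdz/ splits as /td/ + /z/ (/z/ is the longest suffix that is a licit onset).
σ4/σ5 boundary: /tz/; trying suffixes from longest down, /z/ is the first permitted one, so coda /t/ | onset /z/.
Putting it together: sfewz.fwo.hetd.zet.zozt.
Syllable 1 is /sfewz/: onset /sf/, nucleus /e/, coda /wz/.

sf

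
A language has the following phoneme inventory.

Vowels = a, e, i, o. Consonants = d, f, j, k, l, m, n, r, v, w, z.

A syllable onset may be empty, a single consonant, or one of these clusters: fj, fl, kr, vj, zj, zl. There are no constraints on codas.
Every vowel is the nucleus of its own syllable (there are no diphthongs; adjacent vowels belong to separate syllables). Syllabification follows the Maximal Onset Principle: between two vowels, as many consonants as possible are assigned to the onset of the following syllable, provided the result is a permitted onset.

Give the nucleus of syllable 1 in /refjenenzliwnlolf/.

Nuclei (vowels): e, e, e, i, o → 5 syllables.
The first nucleus (vowel 1 from the left) is /e/.

e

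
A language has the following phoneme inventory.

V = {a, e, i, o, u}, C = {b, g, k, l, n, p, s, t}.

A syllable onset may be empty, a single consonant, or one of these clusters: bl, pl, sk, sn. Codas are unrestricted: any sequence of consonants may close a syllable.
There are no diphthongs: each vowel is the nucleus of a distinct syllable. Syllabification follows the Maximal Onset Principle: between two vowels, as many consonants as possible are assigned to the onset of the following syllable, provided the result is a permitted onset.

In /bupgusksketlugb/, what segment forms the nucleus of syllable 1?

Vowels present: u, u, e, u; each is a nucleus, giving 4 syllables.
The first nucleus (vowel 1 from the left) is /u/.

u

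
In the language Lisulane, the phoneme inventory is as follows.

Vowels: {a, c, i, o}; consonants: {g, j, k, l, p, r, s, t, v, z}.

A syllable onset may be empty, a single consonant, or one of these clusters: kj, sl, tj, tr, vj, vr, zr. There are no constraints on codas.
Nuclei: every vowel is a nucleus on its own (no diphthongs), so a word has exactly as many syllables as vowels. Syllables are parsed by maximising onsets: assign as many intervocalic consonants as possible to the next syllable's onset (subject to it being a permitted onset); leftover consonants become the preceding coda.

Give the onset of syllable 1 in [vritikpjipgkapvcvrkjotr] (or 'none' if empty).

The vowels are i, i, i, a, c, o — 6 nuclei, so 6 syllables.
/i…i/ gap (V1→V2): just /t/ — single C goes to the following onset.
/i…i/ gap (V2→V3): /kpj/ — longest licit onset from the right is /j/, leaving /kp/ as coda.
/i…a/ gap (V3→V4): /pgk/; trying suffixes from longest down, /k/ is the first permitted one, so coda /pg/ | onset /k/.
/a…c/ gap (V4→V5): /pv/; trying suffixes from longest down, /v/ is the first permitted one, so coda /p/ | onset /v/.
/c…o/ gap (V5→V6): /vrkj/ — longest licit onset from the right is /kj/, leaving /vr/ as coda.
Result: vri.tikp.jipg.kap.vcvr.kjotr.
Syllable 1 is /vri/: onset /vr/, nucleus /i/, coda ∅.

vr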